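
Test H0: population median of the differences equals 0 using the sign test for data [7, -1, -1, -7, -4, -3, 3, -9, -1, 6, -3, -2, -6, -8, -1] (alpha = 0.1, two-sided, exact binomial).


Step 1: Discard zero differences. Original n = 15; n_eff = number of nonzero differences = 15.
Nonzero differences (with sign): +7, -1, -1, -7, -4, -3, +3, -9, -1, +6, -3, -2, -6, -8, -1
Step 2: Count signs: positive = 3, negative = 12.
Step 3: Under H0: P(positive) = 0.5, so the number of positives S ~ Bin(15, 0.5).
Step 4: Two-sided exact p-value = sum of Bin(15,0.5) probabilities at or below the observed probability = 0.035156.
Step 5: alpha = 0.1. reject H0.

n_eff = 15, pos = 3, neg = 12, p = 0.035156, reject H0.


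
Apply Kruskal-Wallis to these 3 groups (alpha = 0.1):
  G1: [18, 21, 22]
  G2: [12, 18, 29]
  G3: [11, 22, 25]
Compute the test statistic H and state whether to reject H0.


Step 1: Combine all N = 9 observations and assign midranks.
sorted (value, group, rank): (11,G3,1), (12,G2,2), (18,G1,3.5), (18,G2,3.5), (21,G1,5), (22,G1,6.5), (22,G3,6.5), (25,G3,8), (29,G2,9)
Step 2: Sum ranks within each group.
R_1 = 15 (n_1 = 3)
R_2 = 14.5 (n_2 = 3)
R_3 = 15.5 (n_3 = 3)
Step 3: H = 12/(N(N+1)) * sum(R_i^2/n_i) - 3(N+1)
     = 12/(9*10) * (15^2/3 + 14.5^2/3 + 15.5^2/3) - 3*10
     = 0.133333 * 225.167 - 30
     = 0.022222.
Step 4: Ties present; correction factor C = 1 - 12/(9^3 - 9) = 0.983333. Corrected H = 0.022222 / 0.983333 = 0.022599.
Step 5: Under H0, H ~ chi^2(2); p-value = 0.988764.
Step 6: alpha = 0.1. fail to reject H0.

H = 0.0226, df = 2, p = 0.988764, fail to reject H0.


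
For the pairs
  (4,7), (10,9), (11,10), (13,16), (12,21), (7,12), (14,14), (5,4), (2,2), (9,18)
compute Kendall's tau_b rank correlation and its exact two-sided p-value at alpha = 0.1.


Step 1: Enumerate the 45 unordered pairs (i,j) with i<j and classify each by sign(x_j-x_i) * sign(y_j-y_i).
  (1,2):dx=+6,dy=+2->C; (1,3):dx=+7,dy=+3->C; (1,4):dx=+9,dy=+9->C; (1,5):dx=+8,dy=+14->C
  (1,6):dx=+3,dy=+5->C; (1,7):dx=+10,dy=+7->C; (1,8):dx=+1,dy=-3->D; (1,9):dx=-2,dy=-5->C
  (1,10):dx=+5,dy=+11->C; (2,3):dx=+1,dy=+1->C; (2,4):dx=+3,dy=+7->C; (2,5):dx=+2,dy=+12->C
  (2,6):dx=-3,dy=+3->D; (2,7):dx=+4,dy=+5->C; (2,8):dx=-5,dy=-5->C; (2,9):dx=-8,dy=-7->C
  (2,10):dx=-1,dy=+9->D; (3,4):dx=+2,dy=+6->C; (3,5):dx=+1,dy=+11->C; (3,6):dx=-4,dy=+2->D
  (3,7):dx=+3,dy=+4->C; (3,8):dx=-6,dy=-6->C; (3,9):dx=-9,dy=-8->C; (3,10):dx=-2,dy=+8->D
  (4,5):dx=-1,dy=+5->D; (4,6):dx=-6,dy=-4->C; (4,7):dx=+1,dy=-2->D; (4,8):dx=-8,dy=-12->C
  (4,9):dx=-11,dy=-14->C; (4,10):dx=-4,dy=+2->D; (5,6):dx=-5,dy=-9->C; (5,7):dx=+2,dy=-7->D
  (5,8):dx=-7,dy=-17->C; (5,9):dx=-10,dy=-19->C; (5,10):dx=-3,dy=-3->C; (6,7):dx=+7,dy=+2->C
  (6,8):dx=-2,dy=-8->C; (6,9):dx=-5,dy=-10->C; (6,10):dx=+2,dy=+6->C; (7,8):dx=-9,dy=-10->C
  (7,9):dx=-12,dy=-12->C; (7,10):dx=-5,dy=+4->D; (8,9):dx=-3,dy=-2->C; (8,10):dx=+4,dy=+14->C
  (9,10):dx=+7,dy=+16->C
Step 2: C = 35, D = 10, total pairs = 45.
Step 3: tau = (C - D)/(n(n-1)/2) = (35 - 10)/45 = 0.555556.
Step 4: Exact two-sided p-value (enumerate n! = 3628800 permutations of y under H0): p = 0.028609.
Step 5: alpha = 0.1. reject H0.

tau_b = 0.5556 (C=35, D=10), p = 0.028609, reject H0.


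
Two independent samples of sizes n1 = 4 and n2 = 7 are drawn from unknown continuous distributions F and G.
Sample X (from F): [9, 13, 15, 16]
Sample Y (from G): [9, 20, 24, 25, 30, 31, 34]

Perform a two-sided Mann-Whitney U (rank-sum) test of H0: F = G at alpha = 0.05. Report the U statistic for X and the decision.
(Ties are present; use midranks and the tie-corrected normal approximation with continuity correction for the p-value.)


Step 1: Combine and sort all 11 observations; assign midranks.
sorted (value, group): (9,X), (9,Y), (13,X), (15,X), (16,X), (20,Y), (24,Y), (25,Y), (30,Y), (31,Y), (34,Y)
ranks: 9->1.5, 9->1.5, 13->3, 15->4, 16->5, 20->6, 24->7, 25->8, 30->9, 31->10, 34->11
Step 2: Rank sum for X: R1 = 1.5 + 3 + 4 + 5 = 13.5.
Step 3: U_X = R1 - n1(n1+1)/2 = 13.5 - 4*5/2 = 13.5 - 10 = 3.5.
       U_Y = n1*n2 - U_X = 28 - 3.5 = 24.5.
Step 4: Ties are present, so use the tie-corrected normal approximation (with continuity correction) for the p-value.
Step 5: p-value = 0.058207; compare to alpha = 0.05. fail to reject H0.

U_X = 3.5, p = 0.058207, fail to reject H0 at alpha = 0.05.


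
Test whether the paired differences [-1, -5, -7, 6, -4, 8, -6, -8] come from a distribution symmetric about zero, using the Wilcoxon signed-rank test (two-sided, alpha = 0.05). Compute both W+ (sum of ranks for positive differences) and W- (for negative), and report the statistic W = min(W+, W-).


Step 1: Drop any zero differences (none here) and take |d_i|.
|d| = [1, 5, 7, 6, 4, 8, 6, 8]
Step 2: Midrank |d_i| (ties get averaged ranks).
ranks: |1|->1, |5|->3, |7|->6, |6|->4.5, |4|->2, |8|->7.5, |6|->4.5, |8|->7.5
Step 3: Attach original signs; sum ranks with positive sign and with negative sign.
W+ = 4.5 + 7.5 = 12
W- = 1 + 3 + 6 + 2 + 4.5 + 7.5 = 24
(Check: W+ + W- = 36 should equal n(n+1)/2 = 36.)
Step 4: Test statistic W = min(W+, W-) = 12.
Step 5: Ties in |d|, so use the tie-corrected normal approximation.
        E[W] = n(n+1)/4 = 8*9/4 = 18.
        Tie groups: |d|=6 (t=2), |d|=8 (t=2); sum(t^3 - t) = 12.
        Var[W] = n(n+1)(2n+1)/24 - sum(t^3-t)/48 = 1224/24 - 12/48 = 50.75.
        z = (W - E[W]) / sqrt(Var[W]) = (12 - 18) / 7.1239 = -0.8422.
        Two-sided p = 2*Phi(z) = 0.399656.
Step 6: alpha = 0.05. fail to reject H0.

W+ = 12, W- = 24, W = min = 12, p = 0.399656, fail to reject H0.


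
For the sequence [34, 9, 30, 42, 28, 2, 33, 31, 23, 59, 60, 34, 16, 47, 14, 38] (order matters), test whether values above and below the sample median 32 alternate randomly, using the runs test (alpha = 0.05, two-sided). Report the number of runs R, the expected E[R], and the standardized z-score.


Step 1: Compute median = 32; label A = above, B = below.
Labels in order: ABBABBABBAAABABA  (n_A = 8, n_B = 8)
Step 2: Count runs R = 11.
Step 3: Under H0 (random ordering), E[R] = 2*n_A*n_B/(n_A+n_B) + 1 = 2*8*8/16 + 1 = 9.0000.
        Var[R] = 2*n_A*n_B*(2*n_A*n_B - n_A - n_B) / ((n_A+n_B)^2 * (n_A+n_B-1)) = 14336/3840 = 3.7333.
        SD[R] = 1.9322.
Step 4: Continuity-corrected z = (R - 0.5 - E[R]) / SD[R] = (11 - 0.5 - 9.0000) / 1.9322 = 0.7763.
Step 5: Two-sided p-value via normal approximation = 2*(1 - Phi(|z|)) = 0.437558.
Step 6: alpha = 0.05. fail to reject H0.

R = 11, z = 0.7763, p = 0.437558, fail to reject H0.


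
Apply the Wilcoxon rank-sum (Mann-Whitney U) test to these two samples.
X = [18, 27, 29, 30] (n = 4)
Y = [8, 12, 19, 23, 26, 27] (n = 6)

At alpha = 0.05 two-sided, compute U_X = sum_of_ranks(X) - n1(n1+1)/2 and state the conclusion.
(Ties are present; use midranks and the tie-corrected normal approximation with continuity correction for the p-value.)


Step 1: Combine and sort all 10 observations; assign midranks.
sorted (value, group): (8,Y), (12,Y), (18,X), (19,Y), (23,Y), (26,Y), (27,X), (27,Y), (29,X), (30,X)
ranks: 8->1, 12->2, 18->3, 19->4, 23->5, 26->6, 27->7.5, 27->7.5, 29->9, 30->10
Step 2: Rank sum for X: R1 = 3 + 7.5 + 9 + 10 = 29.5.
Step 3: U_X = R1 - n1(n1+1)/2 = 29.5 - 4*5/2 = 29.5 - 10 = 19.5.
       U_Y = n1*n2 - U_X = 24 - 19.5 = 4.5.
Step 4: Ties are present, so use the tie-corrected normal approximation (with continuity correction) for the p-value.
Step 5: p-value = 0.134407; compare to alpha = 0.05. fail to reject H0.

U_X = 19.5, p = 0.134407, fail to reject H0 at alpha = 0.05.


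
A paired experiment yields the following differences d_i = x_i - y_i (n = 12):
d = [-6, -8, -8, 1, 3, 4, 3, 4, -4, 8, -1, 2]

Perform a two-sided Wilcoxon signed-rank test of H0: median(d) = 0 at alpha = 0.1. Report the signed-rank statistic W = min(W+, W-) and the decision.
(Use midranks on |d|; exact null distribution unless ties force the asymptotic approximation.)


Step 1: Drop any zero differences (none here) and take |d_i|.
|d| = [6, 8, 8, 1, 3, 4, 3, 4, 4, 8, 1, 2]
Step 2: Midrank |d_i| (ties get averaged ranks).
ranks: |6|->9, |8|->11, |8|->11, |1|->1.5, |3|->4.5, |4|->7, |3|->4.5, |4|->7, |4|->7, |8|->11, |1|->1.5, |2|->3
Step 3: Attach original signs; sum ranks with positive sign and with negative sign.
W+ = 1.5 + 4.5 + 7 + 4.5 + 7 + 11 + 3 = 38.5
W- = 9 + 11 + 11 + 7 + 1.5 = 39.5
(Check: W+ + W- = 78 should equal n(n+1)/2 = 78.)
Step 4: Test statistic W = min(W+, W-) = 38.5.
Step 5: Ties in |d|, so use the tie-corrected normal approximation.
        E[W] = n(n+1)/4 = 12*13/4 = 39.
        Tie groups: |d|=1 (t=2), |d|=3 (t=2), |d|=4 (t=3), |d|=8 (t=3); sum(t^3 - t) = 60.
        Var[W] = n(n+1)(2n+1)/24 - sum(t^3-t)/48 = 3900/24 - 60/48 = 161.25.
        z = (W - E[W]) / sqrt(Var[W]) = (38.5 - 39) / 12.6984 = -0.0394.
        Two-sided p = 2*Phi(z) = 0.968591.
Step 6: alpha = 0.1. fail to reject H0.

W+ = 38.5, W- = 39.5, W = min = 38.5, p = 0.968591, fail to reject H0.


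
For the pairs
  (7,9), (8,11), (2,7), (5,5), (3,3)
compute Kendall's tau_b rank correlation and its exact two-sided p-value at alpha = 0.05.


Step 1: Enumerate the 10 unordered pairs (i,j) with i<j and classify each by sign(x_j-x_i) * sign(y_j-y_i).
  (1,2):dx=+1,dy=+2->C; (1,3):dx=-5,dy=-2->C; (1,4):dx=-2,dy=-4->C; (1,5):dx=-4,dy=-6->C
  (2,3):dx=-6,dy=-4->C; (2,4):dx=-3,dy=-6->C; (2,5):dx=-5,dy=-8->C; (3,4):dx=+3,dy=-2->D
  (3,5):dx=+1,dy=-4->D; (4,5):dx=-2,dy=-2->C
Step 2: C = 8, D = 2, total pairs = 10.
Step 3: tau = (C - D)/(n(n-1)/2) = (8 - 2)/10 = 0.600000.
Step 4: Exact two-sided p-value (enumerate n! = 120 permutations of y under H0): p = 0.233333.
Step 5: alpha = 0.05. fail to reject H0.

tau_b = 0.6000 (C=8, D=2), p = 0.233333, fail to reject H0.


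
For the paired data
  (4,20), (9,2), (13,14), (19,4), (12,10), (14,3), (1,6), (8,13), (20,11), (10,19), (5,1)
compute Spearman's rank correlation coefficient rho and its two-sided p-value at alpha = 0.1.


Step 1: Rank x and y separately (midranks; no ties here).
rank(x): 4->2, 9->5, 13->8, 19->10, 12->7, 14->9, 1->1, 8->4, 20->11, 10->6, 5->3
rank(y): 20->11, 2->2, 14->9, 4->4, 10->6, 3->3, 6->5, 13->8, 11->7, 19->10, 1->1
Step 2: d_i = R_x(i) - R_y(i); compute d_i^2.
  (2-11)^2=81, (5-2)^2=9, (8-9)^2=1, (10-4)^2=36, (7-6)^2=1, (9-3)^2=36, (1-5)^2=16, (4-8)^2=16, (11-7)^2=16, (6-10)^2=16, (3-1)^2=4
sum(d^2) = 232.
Step 3: rho = 1 - 6*232 / (11*(11^2 - 1)) = 1 - 1392/1320 = -0.054545.
Step 4: Under H0, t = rho * sqrt((n-2)/(1-rho^2)) = -0.1639 ~ t(9).
Step 5: Two-sided p-value from the t-distribution with 9 df = 0.873447.
Step 6: alpha = 0.1. fail to reject H0.

rho = -0.0545, p = 0.873447, fail to reject H0 at alpha = 0.1.


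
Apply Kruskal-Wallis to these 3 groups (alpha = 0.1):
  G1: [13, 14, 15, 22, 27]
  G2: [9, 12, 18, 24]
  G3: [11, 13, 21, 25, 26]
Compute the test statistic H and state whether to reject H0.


Step 1: Combine all N = 14 observations and assign midranks.
sorted (value, group, rank): (9,G2,1), (11,G3,2), (12,G2,3), (13,G1,4.5), (13,G3,4.5), (14,G1,6), (15,G1,7), (18,G2,8), (21,G3,9), (22,G1,10), (24,G2,11), (25,G3,12), (26,G3,13), (27,G1,14)
Step 2: Sum ranks within each group.
R_1 = 41.5 (n_1 = 5)
R_2 = 23 (n_2 = 4)
R_3 = 40.5 (n_3 = 5)
Step 3: H = 12/(N(N+1)) * sum(R_i^2/n_i) - 3(N+1)
     = 12/(14*15) * (41.5^2/5 + 23^2/4 + 40.5^2/5) - 3*15
     = 0.057143 * 804.75 - 45
     = 0.985714.
Step 4: Ties present; correction factor C = 1 - 6/(14^3 - 14) = 0.997802. Corrected H = 0.985714 / 0.997802 = 0.987885.
Step 5: Under H0, H ~ chi^2(2); p-value = 0.610216.
Step 6: alpha = 0.1. fail to reject H0.

H = 0.9879, df = 2, p = 0.610216, fail to reject H0.


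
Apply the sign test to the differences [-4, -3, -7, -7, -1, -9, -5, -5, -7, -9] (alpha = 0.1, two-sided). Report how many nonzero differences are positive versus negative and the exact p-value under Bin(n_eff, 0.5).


Step 1: Discard zero differences. Original n = 10; n_eff = number of nonzero differences = 10.
Nonzero differences (with sign): -4, -3, -7, -7, -1, -9, -5, -5, -7, -9
Step 2: Count signs: positive = 0, negative = 10.
Step 3: Under H0: P(positive) = 0.5, so the number of positives S ~ Bin(10, 0.5).
Step 4: Two-sided exact p-value = sum of Bin(10,0.5) probabilities at or below the observed probability = 0.001953.
Step 5: alpha = 0.1. reject H0.

n_eff = 10, pos = 0, neg = 10, p = 0.001953, reject H0.


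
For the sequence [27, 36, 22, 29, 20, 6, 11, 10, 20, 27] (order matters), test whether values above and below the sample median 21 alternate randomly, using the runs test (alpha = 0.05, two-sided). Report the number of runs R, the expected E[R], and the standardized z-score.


Step 1: Compute median = 21; label A = above, B = below.
Labels in order: AAAABBBBBA  (n_A = 5, n_B = 5)
Step 2: Count runs R = 3.
Step 3: Under H0 (random ordering), E[R] = 2*n_A*n_B/(n_A+n_B) + 1 = 2*5*5/10 + 1 = 6.0000.
        Var[R] = 2*n_A*n_B*(2*n_A*n_B - n_A - n_B) / ((n_A+n_B)^2 * (n_A+n_B-1)) = 2000/900 = 2.2222.
        SD[R] = 1.4907.
Step 4: Continuity-corrected z = (R + 0.5 - E[R]) / SD[R] = (3 + 0.5 - 6.0000) / 1.4907 = -1.6771.
Step 5: Two-sided p-value via normal approximation = 2*(1 - Phi(|z|)) = 0.093533.
Step 6: alpha = 0.05. fail to reject H0.

R = 3, z = -1.6771, p = 0.093533, fail to reject H0.


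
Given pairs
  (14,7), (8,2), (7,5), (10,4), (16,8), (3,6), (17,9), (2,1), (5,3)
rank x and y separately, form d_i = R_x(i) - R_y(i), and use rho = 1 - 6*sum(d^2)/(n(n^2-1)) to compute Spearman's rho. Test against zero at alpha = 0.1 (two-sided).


Step 1: Rank x and y separately (midranks; no ties here).
rank(x): 14->7, 8->5, 7->4, 10->6, 16->8, 3->2, 17->9, 2->1, 5->3
rank(y): 7->7, 2->2, 5->5, 4->4, 8->8, 6->6, 9->9, 1->1, 3->3
Step 2: d_i = R_x(i) - R_y(i); compute d_i^2.
  (7-7)^2=0, (5-2)^2=9, (4-5)^2=1, (6-4)^2=4, (8-8)^2=0, (2-6)^2=16, (9-9)^2=0, (1-1)^2=0, (3-3)^2=0
sum(d^2) = 30.
Step 3: rho = 1 - 6*30 / (9*(9^2 - 1)) = 1 - 180/720 = 0.750000.
Step 4: Under H0, t = rho * sqrt((n-2)/(1-rho^2)) = 3.0000 ~ t(7).
Step 5: Two-sided p-value from the t-distribution with 7 df = 0.019942.
Step 6: alpha = 0.1. reject H0.

rho = 0.7500, p = 0.019942, reject H0 at alpha = 0.1.


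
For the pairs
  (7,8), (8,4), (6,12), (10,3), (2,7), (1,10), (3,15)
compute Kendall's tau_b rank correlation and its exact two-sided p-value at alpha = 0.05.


Step 1: Enumerate the 21 unordered pairs (i,j) with i<j and classify each by sign(x_j-x_i) * sign(y_j-y_i).
  (1,2):dx=+1,dy=-4->D; (1,3):dx=-1,dy=+4->D; (1,4):dx=+3,dy=-5->D; (1,5):dx=-5,dy=-1->C
  (1,6):dx=-6,dy=+2->D; (1,7):dx=-4,dy=+7->D; (2,3):dx=-2,dy=+8->D; (2,4):dx=+2,dy=-1->D
  (2,5):dx=-6,dy=+3->D; (2,6):dx=-7,dy=+6->D; (2,7):dx=-5,dy=+11->D; (3,4):dx=+4,dy=-9->D
  (3,5):dx=-4,dy=-5->C; (3,6):dx=-5,dy=-2->C; (3,7):dx=-3,dy=+3->D; (4,5):dx=-8,dy=+4->D
  (4,6):dx=-9,dy=+7->D; (4,7):dx=-7,dy=+12->D; (5,6):dx=-1,dy=+3->D; (5,7):dx=+1,dy=+8->C
  (6,7):dx=+2,dy=+5->C
Step 2: C = 5, D = 16, total pairs = 21.
Step 3: tau = (C - D)/(n(n-1)/2) = (5 - 16)/21 = -0.523810.
Step 4: Exact two-sided p-value (enumerate n! = 5040 permutations of y under H0): p = 0.136111.
Step 5: alpha = 0.05. fail to reject H0.

tau_b = -0.5238 (C=5, D=16), p = 0.136111, fail to reject H0.


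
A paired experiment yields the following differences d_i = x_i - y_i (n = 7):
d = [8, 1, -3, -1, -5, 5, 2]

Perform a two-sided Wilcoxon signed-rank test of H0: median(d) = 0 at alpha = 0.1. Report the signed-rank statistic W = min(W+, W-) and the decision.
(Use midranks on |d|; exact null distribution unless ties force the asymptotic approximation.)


Step 1: Drop any zero differences (none here) and take |d_i|.
|d| = [8, 1, 3, 1, 5, 5, 2]
Step 2: Midrank |d_i| (ties get averaged ranks).
ranks: |8|->7, |1|->1.5, |3|->4, |1|->1.5, |5|->5.5, |5|->5.5, |2|->3
Step 3: Attach original signs; sum ranks with positive sign and with negative sign.
W+ = 7 + 1.5 + 5.5 + 3 = 17
W- = 4 + 1.5 + 5.5 = 11
(Check: W+ + W- = 28 should equal n(n+1)/2 = 28.)
Step 4: Test statistic W = min(W+, W-) = 11.
Step 5: Ties in |d|, so use the tie-corrected normal approximation.
        E[W] = n(n+1)/4 = 7*8/4 = 14.
        Tie groups: |d|=1 (t=2), |d|=5 (t=2); sum(t^3 - t) = 12.
        Var[W] = n(n+1)(2n+1)/24 - sum(t^3-t)/48 = 840/24 - 12/48 = 34.75.
        z = (W - E[W]) / sqrt(Var[W]) = (11 - 14) / 5.8949 = -0.5089.
        Two-sided p = 2*Phi(z) = 0.610813.
Step 6: alpha = 0.1. fail to reject H0.

W+ = 17, W- = 11, W = min = 11, p = 0.610813, fail to reject H0.


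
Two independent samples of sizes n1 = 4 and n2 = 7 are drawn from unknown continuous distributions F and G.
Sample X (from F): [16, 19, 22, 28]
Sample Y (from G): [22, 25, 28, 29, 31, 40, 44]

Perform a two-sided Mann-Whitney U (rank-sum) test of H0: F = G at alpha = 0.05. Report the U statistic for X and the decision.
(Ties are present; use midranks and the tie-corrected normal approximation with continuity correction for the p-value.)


Step 1: Combine and sort all 11 observations; assign midranks.
sorted (value, group): (16,X), (19,X), (22,X), (22,Y), (25,Y), (28,X), (28,Y), (29,Y), (31,Y), (40,Y), (44,Y)
ranks: 16->1, 19->2, 22->3.5, 22->3.5, 25->5, 28->6.5, 28->6.5, 29->8, 31->9, 40->10, 44->11
Step 2: Rank sum for X: R1 = 1 + 2 + 3.5 + 6.5 = 13.
Step 3: U_X = R1 - n1(n1+1)/2 = 13 - 4*5/2 = 13 - 10 = 3.
       U_Y = n1*n2 - U_X = 28 - 3 = 25.
Step 4: Ties are present, so use the tie-corrected normal approximation (with continuity correction) for the p-value.
Step 5: p-value = 0.046218; compare to alpha = 0.05. reject H0.

U_X = 3, p = 0.046218, reject H0 at alpha = 0.05.


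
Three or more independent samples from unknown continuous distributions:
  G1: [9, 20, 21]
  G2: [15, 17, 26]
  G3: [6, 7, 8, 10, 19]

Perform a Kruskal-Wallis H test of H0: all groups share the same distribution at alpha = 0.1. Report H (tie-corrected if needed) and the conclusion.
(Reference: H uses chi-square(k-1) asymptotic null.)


Step 1: Combine all N = 11 observations and assign midranks.
sorted (value, group, rank): (6,G3,1), (7,G3,2), (8,G3,3), (9,G1,4), (10,G3,5), (15,G2,6), (17,G2,7), (19,G3,8), (20,G1,9), (21,G1,10), (26,G2,11)
Step 2: Sum ranks within each group.
R_1 = 23 (n_1 = 3)
R_2 = 24 (n_2 = 3)
R_3 = 19 (n_3 = 5)
Step 3: H = 12/(N(N+1)) * sum(R_i^2/n_i) - 3(N+1)
     = 12/(11*12) * (23^2/3 + 24^2/3 + 19^2/5) - 3*12
     = 0.090909 * 440.533 - 36
     = 4.048485.
Step 4: No ties, so H is used without correction.
Step 5: Under H0, H ~ chi^2(2); p-value = 0.132094.
Step 6: alpha = 0.1. fail to reject H0.

H = 4.0485, df = 2, p = 0.132094, fail to reject H0.


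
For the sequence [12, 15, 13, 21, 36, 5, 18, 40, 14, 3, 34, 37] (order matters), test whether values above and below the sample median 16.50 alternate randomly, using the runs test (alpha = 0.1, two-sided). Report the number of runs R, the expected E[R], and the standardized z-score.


Step 1: Compute median = 16.50; label A = above, B = below.
Labels in order: BBBAABAABBAA  (n_A = 6, n_B = 6)
Step 2: Count runs R = 6.
Step 3: Under H0 (random ordering), E[R] = 2*n_A*n_B/(n_A+n_B) + 1 = 2*6*6/12 + 1 = 7.0000.
        Var[R] = 2*n_A*n_B*(2*n_A*n_B - n_A - n_B) / ((n_A+n_B)^2 * (n_A+n_B-1)) = 4320/1584 = 2.7273.
        SD[R] = 1.6514.
Step 4: Continuity-corrected z = (R + 0.5 - E[R]) / SD[R] = (6 + 0.5 - 7.0000) / 1.6514 = -0.3028.
Step 5: Two-sided p-value via normal approximation = 2*(1 - Phi(|z|)) = 0.762069.
Step 6: alpha = 0.1. fail to reject H0.

R = 6, z = -0.3028, p = 0.762069, fail to reject H0.


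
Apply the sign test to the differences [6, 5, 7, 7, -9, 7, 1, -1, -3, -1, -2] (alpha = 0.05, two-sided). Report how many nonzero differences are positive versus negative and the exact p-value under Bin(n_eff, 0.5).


Step 1: Discard zero differences. Original n = 11; n_eff = number of nonzero differences = 11.
Nonzero differences (with sign): +6, +5, +7, +7, -9, +7, +1, -1, -3, -1, -2
Step 2: Count signs: positive = 6, negative = 5.
Step 3: Under H0: P(positive) = 0.5, so the number of positives S ~ Bin(11, 0.5).
Step 4: Two-sided exact p-value = sum of Bin(11,0.5) probabilities at or below the observed probability = 1.000000.
Step 5: alpha = 0.05. fail to reject H0.

n_eff = 11, pos = 6, neg = 5, p = 1.000000, fail to reject H0.


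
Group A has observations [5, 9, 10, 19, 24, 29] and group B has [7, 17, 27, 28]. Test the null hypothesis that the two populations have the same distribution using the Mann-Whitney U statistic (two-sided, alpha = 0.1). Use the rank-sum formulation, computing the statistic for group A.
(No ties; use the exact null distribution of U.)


Step 1: Combine and sort all 10 observations; assign midranks.
sorted (value, group): (5,X), (7,Y), (9,X), (10,X), (17,Y), (19,X), (24,X), (27,Y), (28,Y), (29,X)
ranks: 5->1, 7->2, 9->3, 10->4, 17->5, 19->6, 24->7, 27->8, 28->9, 29->10
Step 2: Rank sum for X: R1 = 1 + 3 + 4 + 6 + 7 + 10 = 31.
Step 3: U_X = R1 - n1(n1+1)/2 = 31 - 6*7/2 = 31 - 21 = 10.
       U_Y = n1*n2 - U_X = 24 - 10 = 14.
Step 4: No ties, so the exact null distribution of U (based on enumerating the C(10,6) = 210 equally likely rank assignments) gives the two-sided p-value.
Step 5: p-value = 0.761905; compare to alpha = 0.1. fail to reject H0.

U_X = 10, p = 0.761905, fail to reject H0 at alpha = 0.1.


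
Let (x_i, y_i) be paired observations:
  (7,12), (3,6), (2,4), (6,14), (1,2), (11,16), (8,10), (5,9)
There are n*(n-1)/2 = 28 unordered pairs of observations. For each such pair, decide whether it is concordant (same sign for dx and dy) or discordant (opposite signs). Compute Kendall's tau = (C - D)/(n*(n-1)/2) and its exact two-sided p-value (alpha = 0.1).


Step 1: Enumerate the 28 unordered pairs (i,j) with i<j and classify each by sign(x_j-x_i) * sign(y_j-y_i).
  (1,2):dx=-4,dy=-6->C; (1,3):dx=-5,dy=-8->C; (1,4):dx=-1,dy=+2->D; (1,5):dx=-6,dy=-10->C
  (1,6):dx=+4,dy=+4->C; (1,7):dx=+1,dy=-2->D; (1,8):dx=-2,dy=-3->C; (2,3):dx=-1,dy=-2->C
  (2,4):dx=+3,dy=+8->C; (2,5):dx=-2,dy=-4->C; (2,6):dx=+8,dy=+10->C; (2,7):dx=+5,dy=+4->C
  (2,8):dx=+2,dy=+3->C; (3,4):dx=+4,dy=+10->C; (3,5):dx=-1,dy=-2->C; (3,6):dx=+9,dy=+12->C
  (3,7):dx=+6,dy=+6->C; (3,8):dx=+3,dy=+5->C; (4,5):dx=-5,dy=-12->C; (4,6):dx=+5,dy=+2->C
  (4,7):dx=+2,dy=-4->D; (4,8):dx=-1,dy=-5->C; (5,6):dx=+10,dy=+14->C; (5,7):dx=+7,dy=+8->C
  (5,8):dx=+4,dy=+7->C; (6,7):dx=-3,dy=-6->C; (6,8):dx=-6,dy=-7->C; (7,8):dx=-3,dy=-1->C
Step 2: C = 25, D = 3, total pairs = 28.
Step 3: tau = (C - D)/(n(n-1)/2) = (25 - 3)/28 = 0.785714.
Step 4: Exact two-sided p-value (enumerate n! = 40320 permutations of y under H0): p = 0.005506.
Step 5: alpha = 0.1. reject H0.

tau_b = 0.7857 (C=25, D=3), p = 0.005506, reject H0.


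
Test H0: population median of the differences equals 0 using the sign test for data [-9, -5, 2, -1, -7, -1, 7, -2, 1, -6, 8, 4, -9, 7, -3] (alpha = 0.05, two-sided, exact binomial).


Step 1: Discard zero differences. Original n = 15; n_eff = number of nonzero differences = 15.
Nonzero differences (with sign): -9, -5, +2, -1, -7, -1, +7, -2, +1, -6, +8, +4, -9, +7, -3
Step 2: Count signs: positive = 6, negative = 9.
Step 3: Under H0: P(positive) = 0.5, so the number of positives S ~ Bin(15, 0.5).
Step 4: Two-sided exact p-value = sum of Bin(15,0.5) probabilities at or below the observed probability = 0.607239.
Step 5: alpha = 0.05. fail to reject H0.

n_eff = 15, pos = 6, neg = 9, p = 0.607239, fail to reject H0.


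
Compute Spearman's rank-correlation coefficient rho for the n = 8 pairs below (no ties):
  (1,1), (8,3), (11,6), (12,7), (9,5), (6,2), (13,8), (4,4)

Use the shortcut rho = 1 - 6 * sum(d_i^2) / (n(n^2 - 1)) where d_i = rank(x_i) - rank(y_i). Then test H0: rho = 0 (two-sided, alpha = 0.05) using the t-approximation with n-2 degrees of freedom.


Step 1: Rank x and y separately (midranks; no ties here).
rank(x): 1->1, 8->4, 11->6, 12->7, 9->5, 6->3, 13->8, 4->2
rank(y): 1->1, 3->3, 6->6, 7->7, 5->5, 2->2, 8->8, 4->4
Step 2: d_i = R_x(i) - R_y(i); compute d_i^2.
  (1-1)^2=0, (4-3)^2=1, (6-6)^2=0, (7-7)^2=0, (5-5)^2=0, (3-2)^2=1, (8-8)^2=0, (2-4)^2=4
sum(d^2) = 6.
Step 3: rho = 1 - 6*6 / (8*(8^2 - 1)) = 1 - 36/504 = 0.928571.
Step 4: Under H0, t = rho * sqrt((n-2)/(1-rho^2)) = 6.1283 ~ t(6).
Step 5: Two-sided p-value from the t-distribution with 6 df = 0.000863.
Step 6: alpha = 0.05. reject H0.

rho = 0.9286, p = 0.000863, reject H0 at alpha = 0.05.


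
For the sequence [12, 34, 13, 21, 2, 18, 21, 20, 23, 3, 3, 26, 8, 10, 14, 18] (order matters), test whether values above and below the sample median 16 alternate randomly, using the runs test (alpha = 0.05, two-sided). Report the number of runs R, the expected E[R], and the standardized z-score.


Step 1: Compute median = 16; label A = above, B = below.
Labels in order: BABABAAAABBABBBA  (n_A = 8, n_B = 8)
Step 2: Count runs R = 10.
Step 3: Under H0 (random ordering), E[R] = 2*n_A*n_B/(n_A+n_B) + 1 = 2*8*8/16 + 1 = 9.0000.
        Var[R] = 2*n_A*n_B*(2*n_A*n_B - n_A - n_B) / ((n_A+n_B)^2 * (n_A+n_B-1)) = 14336/3840 = 3.7333.
        SD[R] = 1.9322.
Step 4: Continuity-corrected z = (R - 0.5 - E[R]) / SD[R] = (10 - 0.5 - 9.0000) / 1.9322 = 0.2588.
Step 5: Two-sided p-value via normal approximation = 2*(1 - Phi(|z|)) = 0.795809.
Step 6: alpha = 0.05. fail to reject H0.

R = 10, z = 0.2588, p = 0.795809, fail to reject H0.


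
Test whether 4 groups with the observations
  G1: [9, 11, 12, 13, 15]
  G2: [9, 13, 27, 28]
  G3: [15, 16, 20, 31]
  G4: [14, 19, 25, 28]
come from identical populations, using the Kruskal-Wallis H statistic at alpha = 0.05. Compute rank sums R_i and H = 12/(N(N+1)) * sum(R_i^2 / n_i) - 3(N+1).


Step 1: Combine all N = 17 observations and assign midranks.
sorted (value, group, rank): (9,G1,1.5), (9,G2,1.5), (11,G1,3), (12,G1,4), (13,G1,5.5), (13,G2,5.5), (14,G4,7), (15,G1,8.5), (15,G3,8.5), (16,G3,10), (19,G4,11), (20,G3,12), (25,G4,13), (27,G2,14), (28,G2,15.5), (28,G4,15.5), (31,G3,17)
Step 2: Sum ranks within each group.
R_1 = 22.5 (n_1 = 5)
R_2 = 36.5 (n_2 = 4)
R_3 = 47.5 (n_3 = 4)
R_4 = 46.5 (n_4 = 4)
Step 3: H = 12/(N(N+1)) * sum(R_i^2/n_i) - 3(N+1)
     = 12/(17*18) * (22.5^2/5 + 36.5^2/4 + 47.5^2/4 + 46.5^2/4) - 3*18
     = 0.039216 * 1538.94 - 54
     = 6.350490.
Step 4: Ties present; correction factor C = 1 - 24/(17^3 - 17) = 0.995098. Corrected H = 6.350490 / 0.995098 = 6.381773.
Step 5: Under H0, H ~ chi^2(3); p-value = 0.094444.
Step 6: alpha = 0.05. fail to reject H0.

H = 6.3818, df = 3, p = 0.094444, fail to reject H0.


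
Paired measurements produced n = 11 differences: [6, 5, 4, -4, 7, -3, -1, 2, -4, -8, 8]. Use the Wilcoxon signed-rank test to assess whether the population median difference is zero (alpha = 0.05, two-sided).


Step 1: Drop any zero differences (none here) and take |d_i|.
|d| = [6, 5, 4, 4, 7, 3, 1, 2, 4, 8, 8]
Step 2: Midrank |d_i| (ties get averaged ranks).
ranks: |6|->8, |5|->7, |4|->5, |4|->5, |7|->9, |3|->3, |1|->1, |2|->2, |4|->5, |8|->10.5, |8|->10.5
Step 3: Attach original signs; sum ranks with positive sign and with negative sign.
W+ = 8 + 7 + 5 + 9 + 2 + 10.5 = 41.5
W- = 5 + 3 + 1 + 5 + 10.5 = 24.5
(Check: W+ + W- = 66 should equal n(n+1)/2 = 66.)
Step 4: Test statistic W = min(W+, W-) = 24.5.
Step 5: Ties in |d|, so use the tie-corrected normal approximation.
        E[W] = n(n+1)/4 = 11*12/4 = 33.
        Tie groups: |d|=4 (t=3), |d|=8 (t=2); sum(t^3 - t) = 30.
        Var[W] = n(n+1)(2n+1)/24 - sum(t^3-t)/48 = 3036/24 - 30/48 = 125.875.
        z = (W - E[W]) / sqrt(Var[W]) = (24.5 - 33) / 11.2194 = -0.7576.
        Two-sided p = 2*Phi(z) = 0.448681.
Step 6: alpha = 0.05. fail to reject H0.

W+ = 41.5, W- = 24.5, W = min = 24.5, p = 0.448681, fail to reject H0.


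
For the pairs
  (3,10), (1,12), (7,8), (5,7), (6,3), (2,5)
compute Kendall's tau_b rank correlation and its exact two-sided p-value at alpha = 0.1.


Step 1: Enumerate the 15 unordered pairs (i,j) with i<j and classify each by sign(x_j-x_i) * sign(y_j-y_i).
  (1,2):dx=-2,dy=+2->D; (1,3):dx=+4,dy=-2->D; (1,4):dx=+2,dy=-3->D; (1,5):dx=+3,dy=-7->D
  (1,6):dx=-1,dy=-5->C; (2,3):dx=+6,dy=-4->D; (2,4):dx=+4,dy=-5->D; (2,5):dx=+5,dy=-9->D
  (2,6):dx=+1,dy=-7->D; (3,4):dx=-2,dy=-1->C; (3,5):dx=-1,dy=-5->C; (3,6):dx=-5,dy=-3->C
  (4,5):dx=+1,dy=-4->D; (4,6):dx=-3,dy=-2->C; (5,6):dx=-4,dy=+2->D
Step 2: C = 5, D = 10, total pairs = 15.
Step 3: tau = (C - D)/(n(n-1)/2) = (5 - 10)/15 = -0.333333.
Step 4: Exact two-sided p-value (enumerate n! = 720 permutations of y under H0): p = 0.469444.
Step 5: alpha = 0.1. fail to reject H0.

tau_b = -0.3333 (C=5, D=10), p = 0.469444, fail to reject H0.


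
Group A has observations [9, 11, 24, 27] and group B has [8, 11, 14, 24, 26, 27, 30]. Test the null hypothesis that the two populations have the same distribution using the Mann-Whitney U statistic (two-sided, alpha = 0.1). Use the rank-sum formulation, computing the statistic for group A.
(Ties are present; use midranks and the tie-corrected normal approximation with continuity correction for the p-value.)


Step 1: Combine and sort all 11 observations; assign midranks.
sorted (value, group): (8,Y), (9,X), (11,X), (11,Y), (14,Y), (24,X), (24,Y), (26,Y), (27,X), (27,Y), (30,Y)
ranks: 8->1, 9->2, 11->3.5, 11->3.5, 14->5, 24->6.5, 24->6.5, 26->8, 27->9.5, 27->9.5, 30->11
Step 2: Rank sum for X: R1 = 2 + 3.5 + 6.5 + 9.5 = 21.5.
Step 3: U_X = R1 - n1(n1+1)/2 = 21.5 - 4*5/2 = 21.5 - 10 = 11.5.
       U_Y = n1*n2 - U_X = 28 - 11.5 = 16.5.
Step 4: Ties are present, so use the tie-corrected normal approximation (with continuity correction) for the p-value.
Step 5: p-value = 0.703524; compare to alpha = 0.1. fail to reject H0.

U_X = 11.5, p = 0.703524, fail to reject H0 at alpha = 0.1.


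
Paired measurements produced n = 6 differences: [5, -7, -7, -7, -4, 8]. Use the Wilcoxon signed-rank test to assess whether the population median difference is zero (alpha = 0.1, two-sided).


Step 1: Drop any zero differences (none here) and take |d_i|.
|d| = [5, 7, 7, 7, 4, 8]
Step 2: Midrank |d_i| (ties get averaged ranks).
ranks: |5|->2, |7|->4, |7|->4, |7|->4, |4|->1, |8|->6
Step 3: Attach original signs; sum ranks with positive sign and with negative sign.
W+ = 2 + 6 = 8
W- = 4 + 4 + 4 + 1 = 13
(Check: W+ + W- = 21 should equal n(n+1)/2 = 21.)
Step 4: Test statistic W = min(W+, W-) = 8.
Step 5: Ties in |d|, so use the tie-corrected normal approximation.
        E[W] = n(n+1)/4 = 6*7/4 = 10.5.
        Tie groups: |d|=7 (t=3); sum(t^3 - t) = 24.
        Var[W] = n(n+1)(2n+1)/24 - sum(t^3-t)/48 = 546/24 - 24/48 = 22.25.
        z = (W - E[W]) / sqrt(Var[W]) = (8 - 10.5) / 4.7170 = -0.5300.
        Two-sided p = 2*Phi(z) = 0.596113.
Step 6: alpha = 0.1. fail to reject H0.

W+ = 8, W- = 13, W = min = 8, p = 0.596113, fail to reject H0.


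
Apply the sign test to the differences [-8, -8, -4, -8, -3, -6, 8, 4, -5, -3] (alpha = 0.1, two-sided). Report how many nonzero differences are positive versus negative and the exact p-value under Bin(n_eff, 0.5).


Step 1: Discard zero differences. Original n = 10; n_eff = number of nonzero differences = 10.
Nonzero differences (with sign): -8, -8, -4, -8, -3, -6, +8, +4, -5, -3
Step 2: Count signs: positive = 2, negative = 8.
Step 3: Under H0: P(positive) = 0.5, so the number of positives S ~ Bin(10, 0.5).
Step 4: Two-sided exact p-value = sum of Bin(10,0.5) probabilities at or below the observed probability = 0.109375.
Step 5: alpha = 0.1. fail to reject H0.

n_eff = 10, pos = 2, neg = 8, p = 0.109375, fail to reject H0.


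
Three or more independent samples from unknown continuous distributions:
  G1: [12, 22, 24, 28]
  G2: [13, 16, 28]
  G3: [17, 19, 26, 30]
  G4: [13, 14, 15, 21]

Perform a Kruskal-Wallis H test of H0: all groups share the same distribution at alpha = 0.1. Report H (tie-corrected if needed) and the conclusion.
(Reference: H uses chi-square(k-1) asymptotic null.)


Step 1: Combine all N = 15 observations and assign midranks.
sorted (value, group, rank): (12,G1,1), (13,G2,2.5), (13,G4,2.5), (14,G4,4), (15,G4,5), (16,G2,6), (17,G3,7), (19,G3,8), (21,G4,9), (22,G1,10), (24,G1,11), (26,G3,12), (28,G1,13.5), (28,G2,13.5), (30,G3,15)
Step 2: Sum ranks within each group.
R_1 = 35.5 (n_1 = 4)
R_2 = 22 (n_2 = 3)
R_3 = 42 (n_3 = 4)
R_4 = 20.5 (n_4 = 4)
Step 3: H = 12/(N(N+1)) * sum(R_i^2/n_i) - 3(N+1)
     = 12/(15*16) * (35.5^2/4 + 22^2/3 + 42^2/4 + 20.5^2/4) - 3*16
     = 0.050000 * 1022.46 - 48
     = 3.122917.
Step 4: Ties present; correction factor C = 1 - 12/(15^3 - 15) = 0.996429. Corrected H = 3.122917 / 0.996429 = 3.134110.
Step 5: Under H0, H ~ chi^2(3); p-value = 0.371407.
Step 6: alpha = 0.1. fail to reject H0.

H = 3.1341, df = 3, p = 0.371407, fail to reject H0.


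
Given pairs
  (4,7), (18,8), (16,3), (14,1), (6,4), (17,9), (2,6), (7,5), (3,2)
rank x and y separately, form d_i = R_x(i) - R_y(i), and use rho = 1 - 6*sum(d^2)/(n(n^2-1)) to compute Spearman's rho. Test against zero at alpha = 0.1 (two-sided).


Step 1: Rank x and y separately (midranks; no ties here).
rank(x): 4->3, 18->9, 16->7, 14->6, 6->4, 17->8, 2->1, 7->5, 3->2
rank(y): 7->7, 8->8, 3->3, 1->1, 4->4, 9->9, 6->6, 5->5, 2->2
Step 2: d_i = R_x(i) - R_y(i); compute d_i^2.
  (3-7)^2=16, (9-8)^2=1, (7-3)^2=16, (6-1)^2=25, (4-4)^2=0, (8-9)^2=1, (1-6)^2=25, (5-5)^2=0, (2-2)^2=0
sum(d^2) = 84.
Step 3: rho = 1 - 6*84 / (9*(9^2 - 1)) = 1 - 504/720 = 0.300000.
Step 4: Under H0, t = rho * sqrt((n-2)/(1-rho^2)) = 0.8321 ~ t(7).
Step 5: Two-sided p-value from the t-distribution with 7 df = 0.432845.
Step 6: alpha = 0.1. fail to reject H0.

rho = 0.3000, p = 0.432845, fail to reject H0 at alpha = 0.1.


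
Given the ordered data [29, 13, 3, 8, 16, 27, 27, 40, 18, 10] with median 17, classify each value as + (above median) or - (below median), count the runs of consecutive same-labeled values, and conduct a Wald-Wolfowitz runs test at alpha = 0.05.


Step 1: Compute median = 17; label A = above, B = below.
Labels in order: ABBBBAAAAB  (n_A = 5, n_B = 5)
Step 2: Count runs R = 4.
Step 3: Under H0 (random ordering), E[R] = 2*n_A*n_B/(n_A+n_B) + 1 = 2*5*5/10 + 1 = 6.0000.
        Var[R] = 2*n_A*n_B*(2*n_A*n_B - n_A - n_B) / ((n_A+n_B)^2 * (n_A+n_B-1)) = 2000/900 = 2.2222.
        SD[R] = 1.4907.
Step 4: Continuity-corrected z = (R + 0.5 - E[R]) / SD[R] = (4 + 0.5 - 6.0000) / 1.4907 = -1.0062.
Step 5: Two-sided p-value via normal approximation = 2*(1 - Phi(|z|)) = 0.314305.
Step 6: alpha = 0.05. fail to reject H0.

R = 4, z = -1.0062, p = 0.314305, fail to reject H0.


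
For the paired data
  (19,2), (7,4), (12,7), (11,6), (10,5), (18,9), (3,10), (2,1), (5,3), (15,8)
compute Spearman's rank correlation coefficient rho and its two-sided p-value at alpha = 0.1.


Step 1: Rank x and y separately (midranks; no ties here).
rank(x): 19->10, 7->4, 12->7, 11->6, 10->5, 18->9, 3->2, 2->1, 5->3, 15->8
rank(y): 2->2, 4->4, 7->7, 6->6, 5->5, 9->9, 10->10, 1->1, 3->3, 8->8
Step 2: d_i = R_x(i) - R_y(i); compute d_i^2.
  (10-2)^2=64, (4-4)^2=0, (7-7)^2=0, (6-6)^2=0, (5-5)^2=0, (9-9)^2=0, (2-10)^2=64, (1-1)^2=0, (3-3)^2=0, (8-8)^2=0
sum(d^2) = 128.
Step 3: rho = 1 - 6*128 / (10*(10^2 - 1)) = 1 - 768/990 = 0.224242.
Step 4: Under H0, t = rho * sqrt((n-2)/(1-rho^2)) = 0.6508 ~ t(8).
Step 5: Two-sided p-value from the t-distribution with 8 df = 0.533401.
Step 6: alpha = 0.1. fail to reject H0.

rho = 0.2242, p = 0.533401, fail to reject H0 at alpha = 0.1.


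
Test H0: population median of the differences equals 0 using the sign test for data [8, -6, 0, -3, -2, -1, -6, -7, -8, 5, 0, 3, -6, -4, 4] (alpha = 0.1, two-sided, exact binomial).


Step 1: Discard zero differences. Original n = 15; n_eff = number of nonzero differences = 13.
Nonzero differences (with sign): +8, -6, -3, -2, -1, -6, -7, -8, +5, +3, -6, -4, +4
Step 2: Count signs: positive = 4, negative = 9.
Step 3: Under H0: P(positive) = 0.5, so the number of positives S ~ Bin(13, 0.5).
Step 4: Two-sided exact p-value = sum of Bin(13,0.5) probabilities at or below the observed probability = 0.266846.
Step 5: alpha = 0.1. fail to reject H0.

n_eff = 13, pos = 4, neg = 9, p = 0.266846, fail to reject H0.


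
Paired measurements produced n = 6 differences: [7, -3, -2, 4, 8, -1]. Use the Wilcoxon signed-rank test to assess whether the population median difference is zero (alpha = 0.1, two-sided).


Step 1: Drop any zero differences (none here) and take |d_i|.
|d| = [7, 3, 2, 4, 8, 1]
Step 2: Midrank |d_i| (ties get averaged ranks).
ranks: |7|->5, |3|->3, |2|->2, |4|->4, |8|->6, |1|->1
Step 3: Attach original signs; sum ranks with positive sign and with negative sign.
W+ = 5 + 4 + 6 = 15
W- = 3 + 2 + 1 = 6
(Check: W+ + W- = 21 should equal n(n+1)/2 = 21.)
Step 4: Test statistic W = min(W+, W-) = 6.
Step 5: No ties, so the exact null distribution over the 2^6 = 64 sign assignments gives the two-sided p-value = 0.437500.
Step 6: alpha = 0.1. fail to reject H0.

W+ = 15, W- = 6, W = min = 6, p = 0.437500, fail to reject H0.


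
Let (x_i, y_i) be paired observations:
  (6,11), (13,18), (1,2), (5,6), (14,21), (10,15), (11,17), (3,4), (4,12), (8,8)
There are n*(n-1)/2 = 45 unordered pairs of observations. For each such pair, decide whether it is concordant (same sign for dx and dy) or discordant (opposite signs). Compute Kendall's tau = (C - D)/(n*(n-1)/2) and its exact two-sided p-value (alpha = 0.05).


Step 1: Enumerate the 45 unordered pairs (i,j) with i<j and classify each by sign(x_j-x_i) * sign(y_j-y_i).
  (1,2):dx=+7,dy=+7->C; (1,3):dx=-5,dy=-9->C; (1,4):dx=-1,dy=-5->C; (1,5):dx=+8,dy=+10->C
  (1,6):dx=+4,dy=+4->C; (1,7):dx=+5,dy=+6->C; (1,8):dx=-3,dy=-7->C; (1,9):dx=-2,dy=+1->D
  (1,10):dx=+2,dy=-3->D; (2,3):dx=-12,dy=-16->C; (2,4):dx=-8,dy=-12->C; (2,5):dx=+1,dy=+3->C
  (2,6):dx=-3,dy=-3->C; (2,7):dx=-2,dy=-1->C; (2,8):dx=-10,dy=-14->C; (2,9):dx=-9,dy=-6->C
  (2,10):dx=-5,dy=-10->C; (3,4):dx=+4,dy=+4->C; (3,5):dx=+13,dy=+19->C; (3,6):dx=+9,dy=+13->C
  (3,7):dx=+10,dy=+15->C; (3,8):dx=+2,dy=+2->C; (3,9):dx=+3,dy=+10->C; (3,10):dx=+7,dy=+6->C
  (4,5):dx=+9,dy=+15->C; (4,6):dx=+5,dy=+9->C; (4,7):dx=+6,dy=+11->C; (4,8):dx=-2,dy=-2->C
  (4,9):dx=-1,dy=+6->D; (4,10):dx=+3,dy=+2->C; (5,6):dx=-4,dy=-6->C; (5,7):dx=-3,dy=-4->C
  (5,8):dx=-11,dy=-17->C; (5,9):dx=-10,dy=-9->C; (5,10):dx=-6,dy=-13->C; (6,7):dx=+1,dy=+2->C
  (6,8):dx=-7,dy=-11->C; (6,9):dx=-6,dy=-3->C; (6,10):dx=-2,dy=-7->C; (7,8):dx=-8,dy=-13->C
  (7,9):dx=-7,dy=-5->C; (7,10):dx=-3,dy=-9->C; (8,9):dx=+1,dy=+8->C; (8,10):dx=+5,dy=+4->C
  (9,10):dx=+4,dy=-4->D
Step 2: C = 41, D = 4, total pairs = 45.
Step 3: tau = (C - D)/(n(n-1)/2) = (41 - 4)/45 = 0.822222.
Step 4: Exact two-sided p-value (enumerate n! = 3628800 permutations of y under H0): p = 0.000358.
Step 5: alpha = 0.05. reject H0.

tau_b = 0.8222 (C=41, D=4), p = 0.000358, reject H0.


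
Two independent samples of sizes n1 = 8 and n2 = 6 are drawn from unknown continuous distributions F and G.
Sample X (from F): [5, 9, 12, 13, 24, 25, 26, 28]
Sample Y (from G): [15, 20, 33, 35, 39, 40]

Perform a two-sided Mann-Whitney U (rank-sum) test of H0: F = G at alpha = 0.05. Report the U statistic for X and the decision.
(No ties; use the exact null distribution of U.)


Step 1: Combine and sort all 14 observations; assign midranks.
sorted (value, group): (5,X), (9,X), (12,X), (13,X), (15,Y), (20,Y), (24,X), (25,X), (26,X), (28,X), (33,Y), (35,Y), (39,Y), (40,Y)
ranks: 5->1, 9->2, 12->3, 13->4, 15->5, 20->6, 24->7, 25->8, 26->9, 28->10, 33->11, 35->12, 39->13, 40->14
Step 2: Rank sum for X: R1 = 1 + 2 + 3 + 4 + 7 + 8 + 9 + 10 = 44.
Step 3: U_X = R1 - n1(n1+1)/2 = 44 - 8*9/2 = 44 - 36 = 8.
       U_Y = n1*n2 - U_X = 48 - 8 = 40.
Step 4: No ties, so the exact null distribution of U (based on enumerating the C(14,8) = 3003 equally likely rank assignments) gives the two-sided p-value.
Step 5: p-value = 0.042624; compare to alpha = 0.05. reject H0.

U_X = 8, p = 0.042624, reject H0 at alpha = 0.05.


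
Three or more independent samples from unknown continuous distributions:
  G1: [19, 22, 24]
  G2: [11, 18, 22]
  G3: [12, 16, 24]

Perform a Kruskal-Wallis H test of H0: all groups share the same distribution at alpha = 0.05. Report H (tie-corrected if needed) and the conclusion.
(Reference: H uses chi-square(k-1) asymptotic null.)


Step 1: Combine all N = 9 observations and assign midranks.
sorted (value, group, rank): (11,G2,1), (12,G3,2), (16,G3,3), (18,G2,4), (19,G1,5), (22,G1,6.5), (22,G2,6.5), (24,G1,8.5), (24,G3,8.5)
Step 2: Sum ranks within each group.
R_1 = 20 (n_1 = 3)
R_2 = 11.5 (n_2 = 3)
R_3 = 13.5 (n_3 = 3)
Step 3: H = 12/(N(N+1)) * sum(R_i^2/n_i) - 3(N+1)
     = 12/(9*10) * (20^2/3 + 11.5^2/3 + 13.5^2/3) - 3*10
     = 0.133333 * 238.167 - 30
     = 1.755556.
Step 4: Ties present; correction factor C = 1 - 12/(9^3 - 9) = 0.983333. Corrected H = 1.755556 / 0.983333 = 1.785311.
Step 5: Under H0, H ~ chi^2(2); p-value = 0.409567.
Step 6: alpha = 0.05. fail to reject H0.

H = 1.7853, df = 2, p = 0.409567, fail to reject H0.
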